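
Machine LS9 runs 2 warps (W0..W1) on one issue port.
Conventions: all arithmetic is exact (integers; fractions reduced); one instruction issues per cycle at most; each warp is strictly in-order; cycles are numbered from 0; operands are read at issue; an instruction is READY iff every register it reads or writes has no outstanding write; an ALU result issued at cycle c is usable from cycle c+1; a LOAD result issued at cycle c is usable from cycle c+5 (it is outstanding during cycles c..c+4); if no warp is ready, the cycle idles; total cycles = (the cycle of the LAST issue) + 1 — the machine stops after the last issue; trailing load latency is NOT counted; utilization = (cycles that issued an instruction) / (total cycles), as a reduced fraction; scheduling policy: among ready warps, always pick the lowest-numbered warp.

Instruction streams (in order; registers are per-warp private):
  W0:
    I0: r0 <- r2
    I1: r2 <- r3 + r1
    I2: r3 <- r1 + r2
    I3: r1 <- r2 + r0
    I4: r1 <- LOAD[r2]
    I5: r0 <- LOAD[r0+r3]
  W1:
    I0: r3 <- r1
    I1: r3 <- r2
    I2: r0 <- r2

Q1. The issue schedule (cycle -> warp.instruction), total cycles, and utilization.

cycle 0: W0.I0
cycle 1: W0.I1
cycle 2: W0.I2
cycle 3: W0.I3
cycle 4: W0.I4
cycle 5: W0.I5
cycle 6: W1.I0
cycle 7: W1.I1
cycle 8: W1.I2

Answer: 9 cycles, utilization 1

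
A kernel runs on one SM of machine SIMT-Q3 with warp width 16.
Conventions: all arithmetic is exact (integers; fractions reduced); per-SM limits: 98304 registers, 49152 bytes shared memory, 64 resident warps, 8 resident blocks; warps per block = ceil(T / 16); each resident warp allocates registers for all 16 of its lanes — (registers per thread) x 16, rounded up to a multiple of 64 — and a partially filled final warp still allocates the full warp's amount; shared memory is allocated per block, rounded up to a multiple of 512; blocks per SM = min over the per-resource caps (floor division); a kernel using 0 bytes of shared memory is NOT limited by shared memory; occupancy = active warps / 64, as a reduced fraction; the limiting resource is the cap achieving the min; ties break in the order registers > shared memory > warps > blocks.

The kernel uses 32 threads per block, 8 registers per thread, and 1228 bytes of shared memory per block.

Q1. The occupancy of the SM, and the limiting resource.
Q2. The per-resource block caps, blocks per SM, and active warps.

Answer: occupancy 1/4, limited by blocks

registers: 384 blocks
shared memory: 32 blocks
warps: 32 blocks
blocks: 8 blocks

Answer: 8 blocks, 16 active warps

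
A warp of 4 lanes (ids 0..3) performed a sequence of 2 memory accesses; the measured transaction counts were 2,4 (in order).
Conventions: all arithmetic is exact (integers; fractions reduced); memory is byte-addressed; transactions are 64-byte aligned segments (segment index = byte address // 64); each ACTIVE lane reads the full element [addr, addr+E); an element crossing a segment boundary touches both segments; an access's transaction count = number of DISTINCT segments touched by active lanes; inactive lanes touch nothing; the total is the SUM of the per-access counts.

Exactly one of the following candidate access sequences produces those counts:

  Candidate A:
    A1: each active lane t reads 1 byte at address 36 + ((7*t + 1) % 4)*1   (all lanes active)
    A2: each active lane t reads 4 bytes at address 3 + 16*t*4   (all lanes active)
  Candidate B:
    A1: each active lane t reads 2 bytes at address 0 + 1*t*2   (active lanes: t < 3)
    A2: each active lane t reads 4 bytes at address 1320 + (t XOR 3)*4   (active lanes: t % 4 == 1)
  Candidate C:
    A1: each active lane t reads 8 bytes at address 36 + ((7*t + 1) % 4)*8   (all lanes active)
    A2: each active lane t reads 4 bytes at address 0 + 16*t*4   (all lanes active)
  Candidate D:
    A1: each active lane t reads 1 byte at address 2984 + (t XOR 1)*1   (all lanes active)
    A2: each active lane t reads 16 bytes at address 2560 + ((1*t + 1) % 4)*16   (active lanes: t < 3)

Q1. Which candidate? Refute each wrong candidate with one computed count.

A: A1 gives 1 transaction, not 2
B: A1 gives 1 transaction, not 2
D: A1 gives 1 transaction, not 2
C: all counts match (2,4)

Answer: C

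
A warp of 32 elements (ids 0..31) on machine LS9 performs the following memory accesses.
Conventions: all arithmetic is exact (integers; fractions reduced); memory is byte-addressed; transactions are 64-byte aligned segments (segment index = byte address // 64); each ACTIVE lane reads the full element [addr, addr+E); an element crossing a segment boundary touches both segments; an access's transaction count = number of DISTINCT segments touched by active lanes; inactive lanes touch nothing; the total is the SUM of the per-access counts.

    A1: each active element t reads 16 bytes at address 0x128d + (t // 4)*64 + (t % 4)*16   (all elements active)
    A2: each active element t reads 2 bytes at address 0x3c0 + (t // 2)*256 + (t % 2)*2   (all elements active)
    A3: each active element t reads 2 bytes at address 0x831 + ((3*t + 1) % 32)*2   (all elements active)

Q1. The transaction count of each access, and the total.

A1: 9 transactions
A2: 16 transactions
A3: 2 transactions

Answer: 9,16,2; total 27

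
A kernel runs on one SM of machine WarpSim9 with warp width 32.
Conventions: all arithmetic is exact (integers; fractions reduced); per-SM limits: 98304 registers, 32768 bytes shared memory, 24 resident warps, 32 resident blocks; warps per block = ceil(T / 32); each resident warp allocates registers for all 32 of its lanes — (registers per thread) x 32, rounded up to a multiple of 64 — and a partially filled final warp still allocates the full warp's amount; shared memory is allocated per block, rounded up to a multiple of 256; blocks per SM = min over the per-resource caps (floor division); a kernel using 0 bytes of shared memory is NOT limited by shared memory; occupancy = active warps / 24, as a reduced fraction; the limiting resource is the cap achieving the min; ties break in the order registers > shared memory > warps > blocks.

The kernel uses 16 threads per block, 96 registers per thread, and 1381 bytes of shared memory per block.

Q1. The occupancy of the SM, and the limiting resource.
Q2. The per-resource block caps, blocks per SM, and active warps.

Answer: occupancy 7/8, limited by shared memory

registers: 32 blocks
shared memory: 21 blocks
warps: 24 blocks
blocks: 32 blocks

Answer: 21 blocks, 21 active warps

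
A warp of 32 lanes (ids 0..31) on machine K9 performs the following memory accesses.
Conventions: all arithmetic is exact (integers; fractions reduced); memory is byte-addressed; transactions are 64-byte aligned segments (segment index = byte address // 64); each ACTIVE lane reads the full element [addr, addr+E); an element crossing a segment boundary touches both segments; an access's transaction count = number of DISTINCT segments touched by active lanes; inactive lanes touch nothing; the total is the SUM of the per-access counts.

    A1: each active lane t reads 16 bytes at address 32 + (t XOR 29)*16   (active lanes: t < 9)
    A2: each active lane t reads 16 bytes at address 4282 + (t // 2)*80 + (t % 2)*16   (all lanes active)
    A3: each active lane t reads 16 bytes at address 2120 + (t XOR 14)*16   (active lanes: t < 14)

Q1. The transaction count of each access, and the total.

A1: 4 transactions
A2: 21 transactions
A3: 5 transactions

Answer: 4,21,5; total 30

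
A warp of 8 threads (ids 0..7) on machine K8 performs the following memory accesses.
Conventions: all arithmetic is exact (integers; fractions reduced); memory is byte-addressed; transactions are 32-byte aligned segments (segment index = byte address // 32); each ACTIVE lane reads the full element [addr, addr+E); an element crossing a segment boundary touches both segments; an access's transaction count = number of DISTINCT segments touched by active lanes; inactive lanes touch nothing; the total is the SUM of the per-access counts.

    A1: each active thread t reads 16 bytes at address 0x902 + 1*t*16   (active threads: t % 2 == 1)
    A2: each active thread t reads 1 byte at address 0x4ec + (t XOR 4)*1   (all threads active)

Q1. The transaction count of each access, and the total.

A1: 5 transactions
A2: 1 transaction

Answer: 5,1; total 6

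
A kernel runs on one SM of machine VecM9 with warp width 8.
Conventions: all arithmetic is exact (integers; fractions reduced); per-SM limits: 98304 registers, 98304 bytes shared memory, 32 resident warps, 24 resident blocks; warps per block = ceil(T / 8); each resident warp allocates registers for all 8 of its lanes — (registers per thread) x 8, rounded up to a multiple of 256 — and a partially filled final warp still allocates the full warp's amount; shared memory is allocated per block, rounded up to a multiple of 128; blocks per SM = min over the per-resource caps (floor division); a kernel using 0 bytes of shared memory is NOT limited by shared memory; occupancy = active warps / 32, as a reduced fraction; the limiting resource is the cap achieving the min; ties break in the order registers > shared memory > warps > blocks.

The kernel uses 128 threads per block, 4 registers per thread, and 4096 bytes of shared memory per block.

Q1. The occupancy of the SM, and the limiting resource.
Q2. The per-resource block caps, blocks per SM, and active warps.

Answer: occupancy 1, limited by warps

registers: 24 blocks
shared memory: 24 blocks
warps: 2 blocks
blocks: 24 blocks

Answer: 2 blocks, 32 active warps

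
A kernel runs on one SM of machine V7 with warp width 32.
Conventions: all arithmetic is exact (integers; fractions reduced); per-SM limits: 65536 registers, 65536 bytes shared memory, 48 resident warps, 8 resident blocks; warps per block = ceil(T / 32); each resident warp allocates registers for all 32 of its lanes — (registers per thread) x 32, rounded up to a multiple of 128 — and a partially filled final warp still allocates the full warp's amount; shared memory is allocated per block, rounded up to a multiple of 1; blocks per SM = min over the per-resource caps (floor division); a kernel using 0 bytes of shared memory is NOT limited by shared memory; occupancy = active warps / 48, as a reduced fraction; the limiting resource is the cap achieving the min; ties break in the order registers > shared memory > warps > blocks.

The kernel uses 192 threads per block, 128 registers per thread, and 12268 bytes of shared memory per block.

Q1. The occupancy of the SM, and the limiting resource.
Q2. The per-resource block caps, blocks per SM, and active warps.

Answer: occupancy 1/4, limited by registers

registers: 2 blocks
shared memory: 5 blocks
warps: 8 blocks
blocks: 8 blocks

Answer: 2 blocks, 12 active warps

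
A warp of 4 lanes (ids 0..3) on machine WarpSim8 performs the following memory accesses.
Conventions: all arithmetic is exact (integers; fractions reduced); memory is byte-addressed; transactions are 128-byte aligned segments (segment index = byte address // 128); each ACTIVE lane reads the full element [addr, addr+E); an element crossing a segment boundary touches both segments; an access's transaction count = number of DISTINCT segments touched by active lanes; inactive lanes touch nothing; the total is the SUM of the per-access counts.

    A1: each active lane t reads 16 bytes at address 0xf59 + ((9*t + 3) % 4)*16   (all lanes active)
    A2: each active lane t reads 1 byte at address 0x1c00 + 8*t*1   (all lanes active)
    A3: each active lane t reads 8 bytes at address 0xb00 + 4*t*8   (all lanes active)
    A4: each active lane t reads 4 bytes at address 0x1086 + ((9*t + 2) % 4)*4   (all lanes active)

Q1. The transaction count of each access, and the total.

A1: 2 transactions
A2: 1 transaction
A3: 1 transaction
A4: 1 transaction

Answer: 2,1,1,1; total 5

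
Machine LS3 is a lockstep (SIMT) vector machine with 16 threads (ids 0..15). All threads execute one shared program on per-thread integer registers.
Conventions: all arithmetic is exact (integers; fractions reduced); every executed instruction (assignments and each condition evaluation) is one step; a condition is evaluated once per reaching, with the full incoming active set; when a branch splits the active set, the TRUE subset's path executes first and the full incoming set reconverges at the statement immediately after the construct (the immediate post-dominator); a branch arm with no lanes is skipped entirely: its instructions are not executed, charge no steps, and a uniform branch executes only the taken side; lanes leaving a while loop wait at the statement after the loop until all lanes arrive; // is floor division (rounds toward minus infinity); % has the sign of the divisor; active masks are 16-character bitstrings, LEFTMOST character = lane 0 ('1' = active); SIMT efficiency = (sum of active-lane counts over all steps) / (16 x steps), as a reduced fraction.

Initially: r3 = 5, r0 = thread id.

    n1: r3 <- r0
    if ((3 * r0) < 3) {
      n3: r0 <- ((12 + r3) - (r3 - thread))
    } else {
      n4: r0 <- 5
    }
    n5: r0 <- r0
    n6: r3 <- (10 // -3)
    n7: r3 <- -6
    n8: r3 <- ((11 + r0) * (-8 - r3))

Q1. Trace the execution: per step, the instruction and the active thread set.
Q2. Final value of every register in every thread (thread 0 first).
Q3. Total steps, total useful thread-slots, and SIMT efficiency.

step 0: r3 <- r0                     1111111111111111
step 1: eval ((3 * r0) < 3)          1111111111111111
step 2: r0 <- ((12 + r3) - (r3 - thread)) 1000000000000000
step 3: r0 <- 5                      0111111111111111
step 4: r0 <- r0                     1111111111111111
step 5: r3 <- (10 // -3)             1111111111111111
step 6: r3 <- -6                     1111111111111111
step 7: r3 <- ((11 + r0) * (-8 - r3)) 1111111111111111

Answer: 8 steps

r3: -46,-32,-32,-32,-32,-32,-32,-32,-32,-32,-32,-32,-32,-32,-32,-32
r0: 12,5,5,5,5,5,5,5,5,5,5,5,5,5,5,5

steps = 8; useful = 112; efficiency = 112/128 = 7/8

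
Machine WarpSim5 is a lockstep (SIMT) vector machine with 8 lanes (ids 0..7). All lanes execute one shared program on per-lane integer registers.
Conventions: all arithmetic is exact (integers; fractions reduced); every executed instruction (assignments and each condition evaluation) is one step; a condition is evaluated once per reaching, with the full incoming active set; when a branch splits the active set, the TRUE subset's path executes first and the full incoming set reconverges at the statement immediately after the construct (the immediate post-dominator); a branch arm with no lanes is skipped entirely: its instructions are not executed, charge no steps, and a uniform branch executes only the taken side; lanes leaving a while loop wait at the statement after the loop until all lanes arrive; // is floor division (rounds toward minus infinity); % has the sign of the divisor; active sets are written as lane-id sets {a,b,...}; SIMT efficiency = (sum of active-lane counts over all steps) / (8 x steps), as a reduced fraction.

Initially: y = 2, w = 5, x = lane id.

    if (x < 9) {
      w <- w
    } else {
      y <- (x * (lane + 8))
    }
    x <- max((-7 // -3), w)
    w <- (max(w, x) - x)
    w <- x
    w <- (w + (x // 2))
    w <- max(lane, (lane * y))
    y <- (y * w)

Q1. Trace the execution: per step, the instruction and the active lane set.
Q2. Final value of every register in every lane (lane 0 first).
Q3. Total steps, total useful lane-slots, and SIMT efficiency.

step 0: eval (x < 9)                 {0,1,2,3,4,5,6,7}
step 1: w <- w                       {0,1,2,3,4,5,6,7}
step 2: x <- max((-7 // -3), w)      {0,1,2,3,4,5,6,7}
step 3: w <- (max(w, x) - x)         {0,1,2,3,4,5,6,7}
step 4: w <- x                       {0,1,2,3,4,5,6,7}
step 5: w <- (w + (x // 2))          {0,1,2,3,4,5,6,7}
step 6: w <- max(lane, (lane * y))   {0,1,2,3,4,5,6,7}
step 7: y <- (y * w)                 {0,1,2,3,4,5,6,7}

Answer: 8 steps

y: 0,4,8,12,16,20,24,28
w: 0,2,4,6,8,10,12,14
x: 5,5,5,5,5,5,5,5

steps = 8; useful = 64; efficiency = 64/64 = 1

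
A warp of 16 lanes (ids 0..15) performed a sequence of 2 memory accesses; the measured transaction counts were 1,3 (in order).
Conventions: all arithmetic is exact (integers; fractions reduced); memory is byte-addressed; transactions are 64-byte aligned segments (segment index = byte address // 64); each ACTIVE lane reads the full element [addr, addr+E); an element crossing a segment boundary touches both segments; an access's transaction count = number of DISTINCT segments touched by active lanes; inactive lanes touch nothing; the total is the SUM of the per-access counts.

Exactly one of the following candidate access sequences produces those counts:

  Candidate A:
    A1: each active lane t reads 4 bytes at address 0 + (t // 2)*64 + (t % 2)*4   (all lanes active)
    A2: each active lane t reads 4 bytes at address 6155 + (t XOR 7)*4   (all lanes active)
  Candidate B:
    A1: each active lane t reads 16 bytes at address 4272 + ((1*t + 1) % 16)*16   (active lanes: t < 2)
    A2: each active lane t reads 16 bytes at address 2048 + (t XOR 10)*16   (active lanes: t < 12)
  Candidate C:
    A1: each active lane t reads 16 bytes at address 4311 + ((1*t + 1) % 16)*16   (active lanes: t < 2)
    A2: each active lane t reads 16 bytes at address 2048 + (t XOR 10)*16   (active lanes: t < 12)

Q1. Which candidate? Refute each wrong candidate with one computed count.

A: A1 gives 8 transactions, not 1
C: A1 gives 2 transactions, not 1
B: all counts match (1,3)

Answer: B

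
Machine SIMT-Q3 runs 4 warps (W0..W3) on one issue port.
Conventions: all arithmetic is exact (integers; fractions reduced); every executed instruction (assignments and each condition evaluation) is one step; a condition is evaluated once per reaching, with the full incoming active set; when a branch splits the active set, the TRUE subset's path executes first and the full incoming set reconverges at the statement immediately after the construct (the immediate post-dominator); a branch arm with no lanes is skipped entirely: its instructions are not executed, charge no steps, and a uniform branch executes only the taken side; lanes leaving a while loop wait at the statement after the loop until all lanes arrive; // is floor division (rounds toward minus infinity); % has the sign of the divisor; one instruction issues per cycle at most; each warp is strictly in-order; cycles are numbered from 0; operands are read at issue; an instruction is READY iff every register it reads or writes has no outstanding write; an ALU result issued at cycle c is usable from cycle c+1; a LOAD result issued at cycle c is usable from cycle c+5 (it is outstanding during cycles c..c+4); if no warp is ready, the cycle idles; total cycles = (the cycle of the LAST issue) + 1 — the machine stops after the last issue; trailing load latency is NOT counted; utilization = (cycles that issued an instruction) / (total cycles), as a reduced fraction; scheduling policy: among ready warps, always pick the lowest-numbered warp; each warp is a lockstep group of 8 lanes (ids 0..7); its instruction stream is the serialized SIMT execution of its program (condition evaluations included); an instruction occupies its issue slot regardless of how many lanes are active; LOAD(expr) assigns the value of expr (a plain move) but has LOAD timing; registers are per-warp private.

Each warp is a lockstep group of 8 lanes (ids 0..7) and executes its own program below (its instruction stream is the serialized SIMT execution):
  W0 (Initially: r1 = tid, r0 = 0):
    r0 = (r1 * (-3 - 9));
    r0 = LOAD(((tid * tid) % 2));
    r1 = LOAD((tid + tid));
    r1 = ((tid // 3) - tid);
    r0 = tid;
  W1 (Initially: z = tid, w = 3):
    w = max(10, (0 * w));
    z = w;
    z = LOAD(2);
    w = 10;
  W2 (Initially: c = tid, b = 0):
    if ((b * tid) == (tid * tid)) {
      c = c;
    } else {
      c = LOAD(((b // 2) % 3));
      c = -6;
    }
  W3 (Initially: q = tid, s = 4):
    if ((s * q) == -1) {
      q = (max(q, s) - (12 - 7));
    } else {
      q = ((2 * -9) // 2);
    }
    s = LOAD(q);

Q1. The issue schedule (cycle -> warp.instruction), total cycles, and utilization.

cycle 0: W0.I0
cycle 1: W0.I1
cycle 2: W0.I2
cycle 3: W1.I0
cycle 4: W1.I1
cycle 5: W1.I2
cycle 6: W1.I3
cycle 7: W0.I3
cycle 8: W0.I4
cycle 9: W2.I0
cycle 10: W2.I1
cycle 11: W2.I2
cycle 12: W3.I0
cycle 13: W3.I1
cycle 14: W3.I2
cycle 15: idle
cycle 16: W2.I3

Answer: 17 cycles, utilization 16/17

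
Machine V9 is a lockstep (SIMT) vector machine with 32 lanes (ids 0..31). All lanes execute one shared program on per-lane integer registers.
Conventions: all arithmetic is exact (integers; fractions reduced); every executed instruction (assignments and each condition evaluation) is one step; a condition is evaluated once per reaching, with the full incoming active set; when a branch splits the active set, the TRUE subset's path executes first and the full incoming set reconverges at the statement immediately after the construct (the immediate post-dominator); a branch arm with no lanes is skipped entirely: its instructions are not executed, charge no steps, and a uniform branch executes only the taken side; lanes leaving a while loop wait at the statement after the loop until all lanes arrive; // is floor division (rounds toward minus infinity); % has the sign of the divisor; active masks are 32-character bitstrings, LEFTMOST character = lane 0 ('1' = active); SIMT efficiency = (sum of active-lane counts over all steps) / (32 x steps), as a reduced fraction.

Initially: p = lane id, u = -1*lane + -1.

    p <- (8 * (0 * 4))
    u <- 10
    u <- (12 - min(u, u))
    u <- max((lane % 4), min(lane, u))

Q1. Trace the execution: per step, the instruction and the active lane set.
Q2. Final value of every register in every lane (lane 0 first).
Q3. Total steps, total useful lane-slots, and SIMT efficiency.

step 0: p <- (8 * (0 * 4))           11111111111111111111111111111111
step 1: u <- 10                      11111111111111111111111111111111
step 2: u <- (12 - min(u, u))        11111111111111111111111111111111
step 3: u <- max((lane % 4), min(lane, u)) 11111111111111111111111111111111

Answer: 4 steps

p: 0,0,0,0,0,0,0,0,0,0,0,0,0,0,0,0,0,0,0,0,0,0,0,0,0,0,0,0,0,0,0,0
u: 0,1,2,3,2,2,2,3,2,2,2,3,2,2,2,3,2,2,2,3,2,2,2,3,2,2,2,3,2,2,2,3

steps = 4; useful = 128; efficiency = 128/128 = 1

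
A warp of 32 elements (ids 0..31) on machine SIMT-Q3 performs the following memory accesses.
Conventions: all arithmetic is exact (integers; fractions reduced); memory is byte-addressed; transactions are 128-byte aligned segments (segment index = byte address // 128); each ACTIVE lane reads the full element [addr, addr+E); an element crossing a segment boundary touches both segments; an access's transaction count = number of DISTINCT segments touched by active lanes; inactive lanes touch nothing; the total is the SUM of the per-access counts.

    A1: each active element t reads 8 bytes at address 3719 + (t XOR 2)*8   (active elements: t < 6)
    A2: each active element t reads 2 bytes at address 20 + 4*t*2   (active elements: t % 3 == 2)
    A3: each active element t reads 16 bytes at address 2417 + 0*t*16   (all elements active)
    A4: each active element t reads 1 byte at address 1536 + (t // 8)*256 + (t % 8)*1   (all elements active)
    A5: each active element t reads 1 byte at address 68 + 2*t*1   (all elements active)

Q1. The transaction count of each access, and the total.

A1: 1 transaction
A2: 2 transactions
A3: 2 transactions
A4: 4 transactions
A5: 2 transactions

Answer: 1,2,2,4,2; total 11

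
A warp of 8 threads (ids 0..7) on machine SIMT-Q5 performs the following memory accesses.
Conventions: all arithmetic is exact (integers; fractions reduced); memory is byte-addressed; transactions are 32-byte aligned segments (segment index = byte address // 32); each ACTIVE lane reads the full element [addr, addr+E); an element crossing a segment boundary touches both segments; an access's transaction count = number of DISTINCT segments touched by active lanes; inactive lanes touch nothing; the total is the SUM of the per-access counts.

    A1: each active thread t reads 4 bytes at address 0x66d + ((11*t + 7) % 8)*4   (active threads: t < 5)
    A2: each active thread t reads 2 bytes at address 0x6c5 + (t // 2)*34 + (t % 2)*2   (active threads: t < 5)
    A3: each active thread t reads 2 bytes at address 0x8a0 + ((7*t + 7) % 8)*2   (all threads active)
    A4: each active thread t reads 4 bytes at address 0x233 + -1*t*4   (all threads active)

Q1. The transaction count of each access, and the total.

A1: 2 transactions
A2: 3 transactions
A3: 1 transaction
A4: 2 transactions

Answer: 2,3,1,2; total 8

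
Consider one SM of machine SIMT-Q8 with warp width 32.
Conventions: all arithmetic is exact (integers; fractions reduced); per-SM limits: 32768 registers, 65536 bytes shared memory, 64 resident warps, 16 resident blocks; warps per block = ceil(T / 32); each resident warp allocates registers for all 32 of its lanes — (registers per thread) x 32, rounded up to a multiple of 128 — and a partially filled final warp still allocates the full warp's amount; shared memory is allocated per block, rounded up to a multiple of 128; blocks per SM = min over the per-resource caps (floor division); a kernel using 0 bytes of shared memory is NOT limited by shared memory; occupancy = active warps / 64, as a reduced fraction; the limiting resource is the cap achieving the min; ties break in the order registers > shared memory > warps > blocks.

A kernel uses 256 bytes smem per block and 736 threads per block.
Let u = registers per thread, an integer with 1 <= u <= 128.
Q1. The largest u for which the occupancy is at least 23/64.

Answer: u = 44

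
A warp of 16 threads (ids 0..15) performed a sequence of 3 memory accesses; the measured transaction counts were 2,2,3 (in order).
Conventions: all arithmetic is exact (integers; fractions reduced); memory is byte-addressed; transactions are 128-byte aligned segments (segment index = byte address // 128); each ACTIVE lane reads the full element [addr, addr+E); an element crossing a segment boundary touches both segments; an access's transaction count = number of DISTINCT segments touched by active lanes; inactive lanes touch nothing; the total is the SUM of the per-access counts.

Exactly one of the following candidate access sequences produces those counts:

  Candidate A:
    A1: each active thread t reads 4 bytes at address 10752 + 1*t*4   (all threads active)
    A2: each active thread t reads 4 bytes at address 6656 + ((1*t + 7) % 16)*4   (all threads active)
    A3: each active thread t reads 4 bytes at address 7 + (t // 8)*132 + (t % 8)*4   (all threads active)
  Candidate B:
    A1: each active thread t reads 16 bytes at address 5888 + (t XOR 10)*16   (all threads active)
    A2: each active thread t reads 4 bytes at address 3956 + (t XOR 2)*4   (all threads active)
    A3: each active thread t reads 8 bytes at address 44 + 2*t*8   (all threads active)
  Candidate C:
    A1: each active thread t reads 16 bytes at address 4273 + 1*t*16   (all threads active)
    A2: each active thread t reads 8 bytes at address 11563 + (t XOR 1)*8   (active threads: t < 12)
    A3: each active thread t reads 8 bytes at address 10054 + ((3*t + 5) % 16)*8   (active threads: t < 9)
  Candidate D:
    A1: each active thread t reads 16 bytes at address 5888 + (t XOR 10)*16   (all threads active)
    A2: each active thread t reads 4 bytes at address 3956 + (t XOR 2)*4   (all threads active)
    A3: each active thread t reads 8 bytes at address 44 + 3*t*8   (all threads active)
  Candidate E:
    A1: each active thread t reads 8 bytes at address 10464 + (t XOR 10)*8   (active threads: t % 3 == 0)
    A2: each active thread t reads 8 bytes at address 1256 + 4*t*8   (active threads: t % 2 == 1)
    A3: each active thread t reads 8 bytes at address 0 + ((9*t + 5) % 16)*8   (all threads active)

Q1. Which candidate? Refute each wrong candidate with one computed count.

A: A1 gives 1 transaction, not 2
C: A1 gives 3 transactions, not 2
D: A3 gives 4 transactions, not 3
E: A2 gives 4 transactions, not 2
B: all counts match (2,2,3)

Answer: B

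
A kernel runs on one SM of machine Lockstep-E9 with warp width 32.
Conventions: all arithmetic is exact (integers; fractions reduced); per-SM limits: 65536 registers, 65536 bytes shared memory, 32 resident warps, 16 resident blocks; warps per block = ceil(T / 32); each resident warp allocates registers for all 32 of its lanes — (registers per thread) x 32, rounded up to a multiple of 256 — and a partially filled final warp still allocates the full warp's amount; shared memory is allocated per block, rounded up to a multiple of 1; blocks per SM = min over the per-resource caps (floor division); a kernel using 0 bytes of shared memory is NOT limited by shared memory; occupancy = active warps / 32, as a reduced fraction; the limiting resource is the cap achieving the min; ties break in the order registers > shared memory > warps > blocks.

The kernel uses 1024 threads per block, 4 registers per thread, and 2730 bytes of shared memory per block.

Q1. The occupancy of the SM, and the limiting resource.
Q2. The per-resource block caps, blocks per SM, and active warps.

Answer: occupancy 1, limited by warps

registers: 8 blocks
shared memory: 24 blocks
warps: 1 block
blocks: 16 blocks

Answer: 1 block, 32 active warps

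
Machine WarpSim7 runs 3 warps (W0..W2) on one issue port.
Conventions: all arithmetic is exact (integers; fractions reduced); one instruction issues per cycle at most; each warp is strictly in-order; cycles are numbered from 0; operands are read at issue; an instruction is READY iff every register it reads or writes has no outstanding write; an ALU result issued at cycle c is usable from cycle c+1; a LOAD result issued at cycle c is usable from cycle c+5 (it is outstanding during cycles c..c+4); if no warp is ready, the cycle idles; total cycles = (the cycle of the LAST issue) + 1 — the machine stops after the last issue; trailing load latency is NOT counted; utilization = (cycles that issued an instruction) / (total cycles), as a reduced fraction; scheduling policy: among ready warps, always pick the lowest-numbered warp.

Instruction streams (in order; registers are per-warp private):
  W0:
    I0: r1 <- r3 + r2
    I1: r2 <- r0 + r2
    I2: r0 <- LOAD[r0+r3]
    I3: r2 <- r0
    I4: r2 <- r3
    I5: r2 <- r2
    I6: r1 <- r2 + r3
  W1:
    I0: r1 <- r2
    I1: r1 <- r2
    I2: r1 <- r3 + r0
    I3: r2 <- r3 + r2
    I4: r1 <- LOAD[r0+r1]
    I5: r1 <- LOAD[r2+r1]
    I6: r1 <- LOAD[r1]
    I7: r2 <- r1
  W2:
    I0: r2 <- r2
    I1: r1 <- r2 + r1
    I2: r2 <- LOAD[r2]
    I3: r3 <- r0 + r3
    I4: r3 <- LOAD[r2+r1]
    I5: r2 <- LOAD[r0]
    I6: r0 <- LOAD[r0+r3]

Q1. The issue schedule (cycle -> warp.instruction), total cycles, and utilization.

cycle 0: W0.I0
cycle 1: W0.I1
cycle 2: W0.I2
cycle 3: W1.I0
cycle 4: W1.I1
cycle 5: W1.I2
cycle 6: W1.I3
cycle 7: W0.I3
cycle 8: W0.I4
cycle 9: W0.I5
cycle 10: W0.I6
cycle 11: W1.I4
cycle 12: W2.I0
cycle 13: W2.I1
cycle 14: W2.I2
cycle 15: W2.I3
cycle 16: W1.I5
cycle 17: idle
cycle 18: idle
cycle 19: W2.I4
cycle 20: W2.I5
cycle 21: W1.I6
cycle 22: idle
cycle 23: idle
cycle 24: W2.I6
cycle 25: idle
cycle 26: W1.I7

Answer: 27 cycles, utilization 22/27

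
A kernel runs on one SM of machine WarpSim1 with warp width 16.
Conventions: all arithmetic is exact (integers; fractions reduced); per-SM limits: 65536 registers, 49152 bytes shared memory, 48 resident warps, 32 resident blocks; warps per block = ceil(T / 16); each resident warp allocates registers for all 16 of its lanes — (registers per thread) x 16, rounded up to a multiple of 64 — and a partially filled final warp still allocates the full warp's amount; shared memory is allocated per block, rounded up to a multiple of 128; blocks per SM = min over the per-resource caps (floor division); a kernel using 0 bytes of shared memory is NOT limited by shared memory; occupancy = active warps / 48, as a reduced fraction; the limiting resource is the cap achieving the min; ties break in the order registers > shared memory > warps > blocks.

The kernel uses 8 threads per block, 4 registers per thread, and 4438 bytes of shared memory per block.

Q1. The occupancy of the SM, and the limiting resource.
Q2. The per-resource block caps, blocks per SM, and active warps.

Answer: occupancy 5/24, limited by shared memory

registers: 1024 blocks
shared memory: 10 blocks
warps: 48 blocks
blocks: 32 blocks

Answer: 10 blocks, 10 active warps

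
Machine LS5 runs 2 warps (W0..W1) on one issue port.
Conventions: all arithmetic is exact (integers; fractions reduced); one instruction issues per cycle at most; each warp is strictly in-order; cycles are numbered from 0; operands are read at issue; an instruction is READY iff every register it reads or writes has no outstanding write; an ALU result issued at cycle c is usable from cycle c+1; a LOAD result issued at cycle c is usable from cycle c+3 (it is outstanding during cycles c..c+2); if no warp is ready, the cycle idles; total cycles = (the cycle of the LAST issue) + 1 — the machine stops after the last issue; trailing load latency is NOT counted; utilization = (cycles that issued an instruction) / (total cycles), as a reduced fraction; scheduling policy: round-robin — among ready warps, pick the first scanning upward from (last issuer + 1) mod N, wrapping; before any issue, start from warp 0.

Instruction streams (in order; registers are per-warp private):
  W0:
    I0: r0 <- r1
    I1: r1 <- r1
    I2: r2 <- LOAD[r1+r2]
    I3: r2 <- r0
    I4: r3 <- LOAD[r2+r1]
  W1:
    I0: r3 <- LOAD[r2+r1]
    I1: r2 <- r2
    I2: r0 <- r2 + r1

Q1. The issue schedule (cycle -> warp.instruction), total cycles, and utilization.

cycle 0: W0.I0
cycle 1: W1.I0
cycle 2: W0.I1
cycle 3: W1.I1
cycle 4: W0.I2
cycle 5: W1.I2
cycle 6: idle
cycle 7: W0.I3
cycle 8: W0.I4

Answer: 9 cycles, utilization 8/9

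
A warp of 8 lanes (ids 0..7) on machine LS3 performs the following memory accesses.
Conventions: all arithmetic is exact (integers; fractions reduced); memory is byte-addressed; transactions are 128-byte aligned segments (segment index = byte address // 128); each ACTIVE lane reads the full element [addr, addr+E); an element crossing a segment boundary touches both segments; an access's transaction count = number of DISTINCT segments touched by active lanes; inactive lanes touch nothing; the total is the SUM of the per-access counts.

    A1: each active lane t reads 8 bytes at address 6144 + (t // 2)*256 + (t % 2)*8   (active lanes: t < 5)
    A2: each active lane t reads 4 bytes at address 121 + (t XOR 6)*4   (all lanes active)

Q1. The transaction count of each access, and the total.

A1: 3 transactions
A2: 2 transactions

Answer: 3,2; total 5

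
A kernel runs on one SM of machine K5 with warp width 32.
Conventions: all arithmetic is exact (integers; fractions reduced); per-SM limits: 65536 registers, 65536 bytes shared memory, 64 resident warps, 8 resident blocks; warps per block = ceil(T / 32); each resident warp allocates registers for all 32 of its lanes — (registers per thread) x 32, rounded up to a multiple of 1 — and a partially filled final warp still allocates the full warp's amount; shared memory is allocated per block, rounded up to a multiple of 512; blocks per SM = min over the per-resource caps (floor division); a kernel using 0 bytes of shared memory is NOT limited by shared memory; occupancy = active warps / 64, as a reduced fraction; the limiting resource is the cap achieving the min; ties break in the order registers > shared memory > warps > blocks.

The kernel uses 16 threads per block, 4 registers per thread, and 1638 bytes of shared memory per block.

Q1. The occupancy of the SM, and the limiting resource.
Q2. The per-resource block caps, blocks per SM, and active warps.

Answer: occupancy 1/8, limited by blocks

registers: 512 blocks
shared memory: 32 blocks
warps: 64 blocks
blocks: 8 blocks

Answer: 8 blocks, 8 active warps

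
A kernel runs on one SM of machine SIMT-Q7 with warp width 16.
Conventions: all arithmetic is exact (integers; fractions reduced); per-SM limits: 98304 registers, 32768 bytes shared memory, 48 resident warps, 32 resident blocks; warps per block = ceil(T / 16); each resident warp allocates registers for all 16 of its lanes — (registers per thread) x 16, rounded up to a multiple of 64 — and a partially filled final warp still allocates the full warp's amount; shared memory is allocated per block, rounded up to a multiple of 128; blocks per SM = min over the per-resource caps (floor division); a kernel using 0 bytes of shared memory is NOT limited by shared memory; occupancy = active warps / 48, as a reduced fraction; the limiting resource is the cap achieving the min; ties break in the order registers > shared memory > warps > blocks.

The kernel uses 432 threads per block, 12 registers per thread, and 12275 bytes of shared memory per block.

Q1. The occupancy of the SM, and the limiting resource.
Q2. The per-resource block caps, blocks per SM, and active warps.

Answer: occupancy 9/16, limited by warps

registers: 18 blocks
shared memory: 2 blocks
warps: 1 block
blocks: 32 blocks

Answer: 1 block, 27 active warps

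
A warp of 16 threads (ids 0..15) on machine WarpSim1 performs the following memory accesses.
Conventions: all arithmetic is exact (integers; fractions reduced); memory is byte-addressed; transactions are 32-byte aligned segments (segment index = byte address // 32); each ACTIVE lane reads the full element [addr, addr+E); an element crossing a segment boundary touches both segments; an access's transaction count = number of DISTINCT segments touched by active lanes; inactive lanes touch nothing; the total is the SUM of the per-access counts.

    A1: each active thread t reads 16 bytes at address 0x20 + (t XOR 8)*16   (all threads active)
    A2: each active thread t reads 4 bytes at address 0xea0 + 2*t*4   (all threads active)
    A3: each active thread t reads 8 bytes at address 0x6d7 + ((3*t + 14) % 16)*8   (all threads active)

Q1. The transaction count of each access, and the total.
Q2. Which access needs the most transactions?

A1: 8 transactions
A2: 4 transactions
A3: 5 transactions

Answer: 8,4,5; total 17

Answer: A1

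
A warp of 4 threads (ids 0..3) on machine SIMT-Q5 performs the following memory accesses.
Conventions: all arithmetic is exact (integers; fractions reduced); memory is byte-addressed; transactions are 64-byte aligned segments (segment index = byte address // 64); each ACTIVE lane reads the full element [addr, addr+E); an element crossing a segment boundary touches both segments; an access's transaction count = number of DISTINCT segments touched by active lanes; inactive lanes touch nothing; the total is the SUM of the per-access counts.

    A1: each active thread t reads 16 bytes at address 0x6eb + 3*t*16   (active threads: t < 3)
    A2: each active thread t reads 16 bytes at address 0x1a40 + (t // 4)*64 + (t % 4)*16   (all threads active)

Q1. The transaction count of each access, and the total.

A1: 3 transactions
A2: 1 transaction

Answer: 3,1; total 4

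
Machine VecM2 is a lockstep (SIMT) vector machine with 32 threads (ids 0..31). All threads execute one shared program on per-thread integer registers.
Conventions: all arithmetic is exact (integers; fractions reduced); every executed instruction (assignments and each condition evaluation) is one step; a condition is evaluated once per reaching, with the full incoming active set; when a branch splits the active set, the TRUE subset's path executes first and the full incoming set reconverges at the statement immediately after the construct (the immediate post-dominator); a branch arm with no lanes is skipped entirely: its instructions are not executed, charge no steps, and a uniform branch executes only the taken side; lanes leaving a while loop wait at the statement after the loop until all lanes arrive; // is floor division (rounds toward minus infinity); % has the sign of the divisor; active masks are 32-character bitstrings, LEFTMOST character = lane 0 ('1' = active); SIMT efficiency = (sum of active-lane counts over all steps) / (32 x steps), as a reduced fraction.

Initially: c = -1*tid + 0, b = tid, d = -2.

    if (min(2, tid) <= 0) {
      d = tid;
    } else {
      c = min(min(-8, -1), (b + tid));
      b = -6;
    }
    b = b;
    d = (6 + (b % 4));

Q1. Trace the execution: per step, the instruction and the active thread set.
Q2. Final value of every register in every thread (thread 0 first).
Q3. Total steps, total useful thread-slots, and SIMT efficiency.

step 0: eval (min(2, tid) <= 0)      11111111111111111111111111111111
step 1: d <- tid                     10000000000000000000000000000000
step 2: c <- min(min(-8, -1), (b + tid)) 01111111111111111111111111111111
step 3: b <- -6                      01111111111111111111111111111111
step 4: b <- b                       11111111111111111111111111111111
step 5: d <- (6 + (b % 4))           11111111111111111111111111111111

Answer: 6 steps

c: 0,-8,-8,-8,-8,-8,-8,-8,-8,-8,-8,-8,-8,-8,-8,-8,-8,-8,-8,-8,-8,-8,-8,-8,-8,-8,-8,-8,-8,-8,-8,-8
b: 0,-6,-6,-6,-6,-6,-6,-6,-6,-6,-6,-6,-6,-6,-6,-6,-6,-6,-6,-6,-6,-6,-6,-6,-6,-6,-6,-6,-6,-6,-6,-6
d: 6,8,8,8,8,8,8,8,8,8,8,8,8,8,8,8,8,8,8,8,8,8,8,8,8,8,8,8,8,8,8,8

steps = 6; useful = 159; efficiency = 159/192 = 53/64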